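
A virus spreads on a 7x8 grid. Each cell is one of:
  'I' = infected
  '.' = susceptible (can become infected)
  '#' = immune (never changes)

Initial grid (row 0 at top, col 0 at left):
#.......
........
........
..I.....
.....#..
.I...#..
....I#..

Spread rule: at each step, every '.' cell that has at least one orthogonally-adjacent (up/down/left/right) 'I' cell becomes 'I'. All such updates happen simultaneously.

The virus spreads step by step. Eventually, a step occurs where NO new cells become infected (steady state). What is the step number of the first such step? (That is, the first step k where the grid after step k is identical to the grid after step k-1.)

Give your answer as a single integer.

Answer: 9

Derivation:
Step 0 (initial): 3 infected
Step 1: +10 new -> 13 infected
Step 2: +11 new -> 24 infected
Step 3: +6 new -> 30 infected
Step 4: +6 new -> 36 infected
Step 5: +5 new -> 41 infected
Step 6: +5 new -> 46 infected
Step 7: +4 new -> 50 infected
Step 8: +2 new -> 52 infected
Step 9: +0 new -> 52 infected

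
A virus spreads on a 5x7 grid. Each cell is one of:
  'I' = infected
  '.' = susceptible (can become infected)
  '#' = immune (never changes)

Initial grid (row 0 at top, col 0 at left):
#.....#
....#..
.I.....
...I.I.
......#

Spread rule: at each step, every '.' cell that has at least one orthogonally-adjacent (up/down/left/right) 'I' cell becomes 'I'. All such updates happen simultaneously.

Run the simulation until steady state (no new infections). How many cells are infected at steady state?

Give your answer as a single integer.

Answer: 31

Derivation:
Step 0 (initial): 3 infected
Step 1: +11 new -> 14 infected
Step 2: +11 new -> 25 infected
Step 3: +5 new -> 30 infected
Step 4: +1 new -> 31 infected
Step 5: +0 new -> 31 infected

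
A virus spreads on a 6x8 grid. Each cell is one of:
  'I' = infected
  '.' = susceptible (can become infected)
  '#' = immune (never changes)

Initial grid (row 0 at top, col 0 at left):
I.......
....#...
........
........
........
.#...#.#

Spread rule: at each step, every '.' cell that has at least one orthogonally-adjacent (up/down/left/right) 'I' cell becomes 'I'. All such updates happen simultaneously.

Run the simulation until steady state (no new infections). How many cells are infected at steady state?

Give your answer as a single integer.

Step 0 (initial): 1 infected
Step 1: +2 new -> 3 infected
Step 2: +3 new -> 6 infected
Step 3: +4 new -> 10 infected
Step 4: +5 new -> 15 infected
Step 5: +5 new -> 20 infected
Step 6: +5 new -> 25 infected
Step 7: +6 new -> 31 infected
Step 8: +5 new -> 36 infected
Step 9: +4 new -> 40 infected
Step 10: +2 new -> 42 infected
Step 11: +2 new -> 44 infected
Step 12: +0 new -> 44 infected

Answer: 44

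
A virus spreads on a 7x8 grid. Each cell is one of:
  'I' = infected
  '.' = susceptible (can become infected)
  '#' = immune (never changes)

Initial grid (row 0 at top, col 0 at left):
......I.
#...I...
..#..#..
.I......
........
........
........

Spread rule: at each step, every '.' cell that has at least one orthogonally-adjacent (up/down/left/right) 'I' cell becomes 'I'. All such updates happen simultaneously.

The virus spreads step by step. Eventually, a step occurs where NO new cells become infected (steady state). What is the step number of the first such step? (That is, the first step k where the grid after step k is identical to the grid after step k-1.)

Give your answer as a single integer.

Step 0 (initial): 3 infected
Step 1: +11 new -> 14 infected
Step 2: +12 new -> 26 infected
Step 3: +10 new -> 36 infected
Step 4: +8 new -> 44 infected
Step 5: +5 new -> 49 infected
Step 6: +3 new -> 52 infected
Step 7: +1 new -> 53 infected
Step 8: +0 new -> 53 infected

Answer: 8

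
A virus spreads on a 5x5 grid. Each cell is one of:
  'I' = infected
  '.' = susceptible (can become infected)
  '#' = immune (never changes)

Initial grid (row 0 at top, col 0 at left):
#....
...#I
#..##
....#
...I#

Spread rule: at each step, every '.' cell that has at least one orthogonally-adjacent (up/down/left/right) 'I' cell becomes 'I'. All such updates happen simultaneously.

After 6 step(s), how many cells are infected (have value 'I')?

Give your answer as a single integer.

Answer: 18

Derivation:
Step 0 (initial): 2 infected
Step 1: +3 new -> 5 infected
Step 2: +3 new -> 8 infected
Step 3: +4 new -> 12 infected
Step 4: +4 new -> 16 infected
Step 5: +1 new -> 17 infected
Step 6: +1 new -> 18 infected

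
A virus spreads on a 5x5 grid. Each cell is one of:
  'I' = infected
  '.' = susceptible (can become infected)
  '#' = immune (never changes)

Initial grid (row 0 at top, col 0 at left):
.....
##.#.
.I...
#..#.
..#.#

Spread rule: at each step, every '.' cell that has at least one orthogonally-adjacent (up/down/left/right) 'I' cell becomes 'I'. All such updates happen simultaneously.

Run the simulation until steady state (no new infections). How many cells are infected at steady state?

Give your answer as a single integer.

Answer: 17

Derivation:
Step 0 (initial): 1 infected
Step 1: +3 new -> 4 infected
Step 2: +4 new -> 8 infected
Step 3: +3 new -> 11 infected
Step 4: +4 new -> 15 infected
Step 5: +2 new -> 17 infected
Step 6: +0 new -> 17 infected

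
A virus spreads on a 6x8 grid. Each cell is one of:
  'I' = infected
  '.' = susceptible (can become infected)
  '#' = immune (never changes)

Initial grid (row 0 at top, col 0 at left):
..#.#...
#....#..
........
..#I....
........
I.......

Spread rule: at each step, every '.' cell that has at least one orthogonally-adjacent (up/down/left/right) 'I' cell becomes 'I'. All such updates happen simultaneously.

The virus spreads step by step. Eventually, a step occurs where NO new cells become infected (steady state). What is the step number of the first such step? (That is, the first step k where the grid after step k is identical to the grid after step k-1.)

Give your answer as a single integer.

Answer: 8

Derivation:
Step 0 (initial): 2 infected
Step 1: +5 new -> 7 infected
Step 2: +10 new -> 17 infected
Step 3: +10 new -> 27 infected
Step 4: +5 new -> 32 infected
Step 5: +5 new -> 37 infected
Step 6: +4 new -> 41 infected
Step 7: +2 new -> 43 infected
Step 8: +0 new -> 43 infected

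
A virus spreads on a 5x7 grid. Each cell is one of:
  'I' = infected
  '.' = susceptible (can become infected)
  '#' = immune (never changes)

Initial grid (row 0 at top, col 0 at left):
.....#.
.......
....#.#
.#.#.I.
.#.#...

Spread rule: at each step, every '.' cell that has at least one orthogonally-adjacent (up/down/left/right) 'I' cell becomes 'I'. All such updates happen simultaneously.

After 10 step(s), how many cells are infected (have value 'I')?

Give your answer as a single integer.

Step 0 (initial): 1 infected
Step 1: +4 new -> 5 infected
Step 2: +3 new -> 8 infected
Step 3: +2 new -> 10 infected
Step 4: +3 new -> 13 infected
Step 5: +3 new -> 16 infected
Step 6: +3 new -> 19 infected
Step 7: +4 new -> 23 infected
Step 8: +3 new -> 26 infected
Step 9: +1 new -> 27 infected
Step 10: +1 new -> 28 infected

Answer: 28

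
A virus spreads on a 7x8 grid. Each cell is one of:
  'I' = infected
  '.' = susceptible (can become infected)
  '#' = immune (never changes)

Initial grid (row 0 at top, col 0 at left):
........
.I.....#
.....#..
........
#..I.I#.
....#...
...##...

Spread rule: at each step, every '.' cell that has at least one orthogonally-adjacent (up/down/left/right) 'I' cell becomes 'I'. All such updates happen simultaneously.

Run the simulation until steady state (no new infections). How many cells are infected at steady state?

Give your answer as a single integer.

Step 0 (initial): 3 infected
Step 1: +10 new -> 13 infected
Step 2: +14 new -> 27 infected
Step 3: +10 new -> 37 infected
Step 4: +8 new -> 45 infected
Step 5: +3 new -> 48 infected
Step 6: +1 new -> 49 infected
Step 7: +0 new -> 49 infected

Answer: 49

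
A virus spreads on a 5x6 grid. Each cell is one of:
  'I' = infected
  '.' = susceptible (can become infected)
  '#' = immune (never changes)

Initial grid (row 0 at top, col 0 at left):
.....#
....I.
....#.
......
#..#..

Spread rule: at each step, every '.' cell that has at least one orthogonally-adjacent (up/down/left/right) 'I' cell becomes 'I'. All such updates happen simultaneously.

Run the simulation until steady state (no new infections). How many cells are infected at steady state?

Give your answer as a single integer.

Answer: 26

Derivation:
Step 0 (initial): 1 infected
Step 1: +3 new -> 4 infected
Step 2: +4 new -> 8 infected
Step 3: +5 new -> 13 infected
Step 4: +6 new -> 19 infected
Step 5: +5 new -> 24 infected
Step 6: +2 new -> 26 infected
Step 7: +0 new -> 26 infected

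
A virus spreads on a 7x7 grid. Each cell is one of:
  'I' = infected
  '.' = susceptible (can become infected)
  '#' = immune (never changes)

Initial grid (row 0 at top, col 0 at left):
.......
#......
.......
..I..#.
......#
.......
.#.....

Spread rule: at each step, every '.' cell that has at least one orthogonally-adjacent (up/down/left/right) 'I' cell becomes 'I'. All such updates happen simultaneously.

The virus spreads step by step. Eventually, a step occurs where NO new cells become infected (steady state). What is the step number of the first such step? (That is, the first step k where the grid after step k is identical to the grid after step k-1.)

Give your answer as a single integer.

Step 0 (initial): 1 infected
Step 1: +4 new -> 5 infected
Step 2: +8 new -> 13 infected
Step 3: +10 new -> 23 infected
Step 4: +8 new -> 31 infected
Step 5: +7 new -> 38 infected
Step 6: +5 new -> 43 infected
Step 7: +2 new -> 45 infected
Step 8: +0 new -> 45 infected

Answer: 8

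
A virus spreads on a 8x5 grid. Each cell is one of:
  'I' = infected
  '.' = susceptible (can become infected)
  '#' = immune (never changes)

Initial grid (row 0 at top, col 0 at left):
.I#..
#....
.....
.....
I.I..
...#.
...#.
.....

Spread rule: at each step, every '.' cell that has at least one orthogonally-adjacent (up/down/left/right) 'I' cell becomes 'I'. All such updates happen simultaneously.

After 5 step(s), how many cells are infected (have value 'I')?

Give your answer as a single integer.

Answer: 36

Derivation:
Step 0 (initial): 3 infected
Step 1: +8 new -> 11 infected
Step 2: +10 new -> 21 infected
Step 3: +7 new -> 28 infected
Step 4: +6 new -> 34 infected
Step 5: +2 new -> 36 infected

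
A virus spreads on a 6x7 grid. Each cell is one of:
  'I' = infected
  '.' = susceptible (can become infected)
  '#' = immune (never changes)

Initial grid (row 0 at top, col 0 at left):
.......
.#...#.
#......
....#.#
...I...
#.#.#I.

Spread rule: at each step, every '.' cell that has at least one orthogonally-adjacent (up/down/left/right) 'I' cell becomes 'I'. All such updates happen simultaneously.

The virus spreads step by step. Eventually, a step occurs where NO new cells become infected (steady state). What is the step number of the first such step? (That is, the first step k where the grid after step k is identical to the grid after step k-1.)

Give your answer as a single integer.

Answer: 9

Derivation:
Step 0 (initial): 2 infected
Step 1: +6 new -> 8 infected
Step 2: +5 new -> 13 infected
Step 3: +7 new -> 20 infected
Step 4: +6 new -> 26 infected
Step 5: +3 new -> 29 infected
Step 6: +3 new -> 32 infected
Step 7: +1 new -> 33 infected
Step 8: +1 new -> 34 infected
Step 9: +0 new -> 34 infected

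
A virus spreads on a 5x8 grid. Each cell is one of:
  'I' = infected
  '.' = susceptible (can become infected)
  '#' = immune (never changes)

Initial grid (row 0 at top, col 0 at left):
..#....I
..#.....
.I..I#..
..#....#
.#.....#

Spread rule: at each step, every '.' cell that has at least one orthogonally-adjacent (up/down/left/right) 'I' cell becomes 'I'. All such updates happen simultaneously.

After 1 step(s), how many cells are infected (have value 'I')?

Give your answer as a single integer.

Step 0 (initial): 3 infected
Step 1: +9 new -> 12 infected

Answer: 12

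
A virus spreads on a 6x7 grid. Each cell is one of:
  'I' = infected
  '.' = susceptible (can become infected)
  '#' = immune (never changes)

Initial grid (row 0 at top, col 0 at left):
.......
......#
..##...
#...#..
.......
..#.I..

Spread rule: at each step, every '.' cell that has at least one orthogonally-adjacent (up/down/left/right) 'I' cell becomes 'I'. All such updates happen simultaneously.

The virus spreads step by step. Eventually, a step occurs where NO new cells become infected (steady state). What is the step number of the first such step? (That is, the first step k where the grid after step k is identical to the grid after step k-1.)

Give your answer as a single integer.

Step 0 (initial): 1 infected
Step 1: +3 new -> 4 infected
Step 2: +3 new -> 7 infected
Step 3: +4 new -> 11 infected
Step 4: +4 new -> 15 infected
Step 5: +6 new -> 21 infected
Step 6: +4 new -> 25 infected
Step 7: +5 new -> 30 infected
Step 8: +4 new -> 34 infected
Step 9: +2 new -> 36 infected
Step 10: +0 new -> 36 infected

Answer: 10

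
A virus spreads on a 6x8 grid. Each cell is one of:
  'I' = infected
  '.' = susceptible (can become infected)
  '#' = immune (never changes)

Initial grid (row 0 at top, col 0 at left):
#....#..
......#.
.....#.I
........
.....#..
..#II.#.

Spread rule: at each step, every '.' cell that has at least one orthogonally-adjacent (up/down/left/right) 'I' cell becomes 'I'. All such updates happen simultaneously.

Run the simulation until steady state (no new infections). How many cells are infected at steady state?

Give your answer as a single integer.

Answer: 41

Derivation:
Step 0 (initial): 3 infected
Step 1: +6 new -> 9 infected
Step 2: +6 new -> 15 infected
Step 3: +8 new -> 23 infected
Step 4: +6 new -> 29 infected
Step 5: +7 new -> 36 infected
Step 6: +3 new -> 39 infected
Step 7: +2 new -> 41 infected
Step 8: +0 new -> 41 infected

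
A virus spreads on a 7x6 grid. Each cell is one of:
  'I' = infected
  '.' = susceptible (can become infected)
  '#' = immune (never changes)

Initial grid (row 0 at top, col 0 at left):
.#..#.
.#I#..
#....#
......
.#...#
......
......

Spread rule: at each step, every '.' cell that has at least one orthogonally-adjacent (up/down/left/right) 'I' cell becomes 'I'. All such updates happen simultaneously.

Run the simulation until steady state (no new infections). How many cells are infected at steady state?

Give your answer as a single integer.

Step 0 (initial): 1 infected
Step 1: +2 new -> 3 infected
Step 2: +4 new -> 7 infected
Step 3: +4 new -> 11 infected
Step 4: +5 new -> 16 infected
Step 5: +7 new -> 23 infected
Step 6: +5 new -> 28 infected
Step 7: +3 new -> 31 infected
Step 8: +1 new -> 32 infected
Step 9: +0 new -> 32 infected

Answer: 32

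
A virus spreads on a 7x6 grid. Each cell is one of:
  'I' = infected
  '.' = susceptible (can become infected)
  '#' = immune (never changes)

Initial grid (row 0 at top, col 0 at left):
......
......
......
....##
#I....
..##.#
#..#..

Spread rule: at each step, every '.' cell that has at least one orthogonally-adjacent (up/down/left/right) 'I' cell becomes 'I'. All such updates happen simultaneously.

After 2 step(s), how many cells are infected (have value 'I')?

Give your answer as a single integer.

Step 0 (initial): 1 infected
Step 1: +3 new -> 4 infected
Step 2: +6 new -> 10 infected

Answer: 10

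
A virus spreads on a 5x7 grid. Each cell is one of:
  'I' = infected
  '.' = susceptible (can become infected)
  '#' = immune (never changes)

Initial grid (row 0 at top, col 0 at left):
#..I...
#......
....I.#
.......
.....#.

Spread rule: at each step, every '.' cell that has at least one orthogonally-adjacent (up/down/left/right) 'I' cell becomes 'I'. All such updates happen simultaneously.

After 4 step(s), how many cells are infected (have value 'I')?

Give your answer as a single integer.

Step 0 (initial): 2 infected
Step 1: +7 new -> 9 infected
Step 2: +8 new -> 17 infected
Step 3: +7 new -> 24 infected
Step 4: +4 new -> 28 infected

Answer: 28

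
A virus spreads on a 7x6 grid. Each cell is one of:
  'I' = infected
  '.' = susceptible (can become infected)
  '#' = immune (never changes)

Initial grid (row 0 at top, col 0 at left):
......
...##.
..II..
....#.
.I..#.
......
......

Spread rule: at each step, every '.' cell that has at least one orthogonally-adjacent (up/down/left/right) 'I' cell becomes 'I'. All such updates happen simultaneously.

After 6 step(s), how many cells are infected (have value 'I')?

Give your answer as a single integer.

Step 0 (initial): 3 infected
Step 1: +9 new -> 12 infected
Step 2: +9 new -> 21 infected
Step 3: +8 new -> 29 infected
Step 4: +6 new -> 35 infected
Step 5: +2 new -> 37 infected
Step 6: +1 new -> 38 infected

Answer: 38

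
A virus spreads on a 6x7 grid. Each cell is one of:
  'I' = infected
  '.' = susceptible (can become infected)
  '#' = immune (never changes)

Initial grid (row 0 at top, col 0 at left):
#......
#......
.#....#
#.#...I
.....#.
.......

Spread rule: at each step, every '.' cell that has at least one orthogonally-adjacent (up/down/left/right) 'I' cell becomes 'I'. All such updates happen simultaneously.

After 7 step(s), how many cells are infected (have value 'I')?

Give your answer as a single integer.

Step 0 (initial): 1 infected
Step 1: +2 new -> 3 infected
Step 2: +3 new -> 6 infected
Step 3: +5 new -> 11 infected
Step 4: +6 new -> 17 infected
Step 5: +6 new -> 23 infected
Step 6: +4 new -> 27 infected
Step 7: +5 new -> 32 infected

Answer: 32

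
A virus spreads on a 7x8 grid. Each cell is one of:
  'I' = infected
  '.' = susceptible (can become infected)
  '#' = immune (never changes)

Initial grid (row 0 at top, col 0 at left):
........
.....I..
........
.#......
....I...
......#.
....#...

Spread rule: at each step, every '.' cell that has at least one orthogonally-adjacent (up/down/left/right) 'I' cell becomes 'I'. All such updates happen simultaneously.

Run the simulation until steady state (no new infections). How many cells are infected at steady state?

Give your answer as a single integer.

Answer: 53

Derivation:
Step 0 (initial): 2 infected
Step 1: +8 new -> 10 infected
Step 2: +12 new -> 22 infected
Step 3: +12 new -> 34 infected
Step 4: +9 new -> 43 infected
Step 5: +7 new -> 50 infected
Step 6: +3 new -> 53 infected
Step 7: +0 new -> 53 infected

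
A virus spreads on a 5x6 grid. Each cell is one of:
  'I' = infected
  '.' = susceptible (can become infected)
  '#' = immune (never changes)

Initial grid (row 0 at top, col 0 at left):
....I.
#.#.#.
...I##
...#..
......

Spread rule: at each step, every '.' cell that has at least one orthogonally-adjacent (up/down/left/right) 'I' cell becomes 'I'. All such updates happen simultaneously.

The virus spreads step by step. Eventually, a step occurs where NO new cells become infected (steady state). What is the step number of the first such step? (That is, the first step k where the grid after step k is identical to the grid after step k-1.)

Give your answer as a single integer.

Answer: 8

Derivation:
Step 0 (initial): 2 infected
Step 1: +4 new -> 6 infected
Step 2: +4 new -> 10 infected
Step 3: +5 new -> 15 infected
Step 4: +4 new -> 19 infected
Step 5: +2 new -> 21 infected
Step 6: +2 new -> 23 infected
Step 7: +1 new -> 24 infected
Step 8: +0 new -> 24 infected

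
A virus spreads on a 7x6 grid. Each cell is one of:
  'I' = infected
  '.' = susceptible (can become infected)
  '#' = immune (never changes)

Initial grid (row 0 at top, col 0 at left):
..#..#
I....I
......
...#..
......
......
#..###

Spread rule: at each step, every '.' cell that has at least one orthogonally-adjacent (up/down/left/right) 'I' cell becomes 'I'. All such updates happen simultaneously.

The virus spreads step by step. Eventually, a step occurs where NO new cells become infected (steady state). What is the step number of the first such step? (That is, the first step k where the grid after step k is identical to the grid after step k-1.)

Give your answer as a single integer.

Step 0 (initial): 2 infected
Step 1: +5 new -> 7 infected
Step 2: +8 new -> 15 infected
Step 3: +7 new -> 22 infected
Step 4: +5 new -> 27 infected
Step 5: +4 new -> 31 infected
Step 6: +3 new -> 34 infected
Step 7: +1 new -> 35 infected
Step 8: +0 new -> 35 infected

Answer: 8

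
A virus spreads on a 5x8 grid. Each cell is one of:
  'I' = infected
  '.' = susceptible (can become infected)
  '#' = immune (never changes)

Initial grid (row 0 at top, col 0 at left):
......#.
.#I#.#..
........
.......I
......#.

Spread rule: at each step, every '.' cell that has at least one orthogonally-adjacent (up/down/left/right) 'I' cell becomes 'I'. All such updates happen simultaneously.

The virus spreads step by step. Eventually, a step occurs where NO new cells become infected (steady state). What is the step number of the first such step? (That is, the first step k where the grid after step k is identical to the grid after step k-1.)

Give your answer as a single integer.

Answer: 6

Derivation:
Step 0 (initial): 2 infected
Step 1: +5 new -> 7 infected
Step 2: +8 new -> 15 infected
Step 3: +12 new -> 27 infected
Step 4: +7 new -> 34 infected
Step 5: +1 new -> 35 infected
Step 6: +0 new -> 35 infected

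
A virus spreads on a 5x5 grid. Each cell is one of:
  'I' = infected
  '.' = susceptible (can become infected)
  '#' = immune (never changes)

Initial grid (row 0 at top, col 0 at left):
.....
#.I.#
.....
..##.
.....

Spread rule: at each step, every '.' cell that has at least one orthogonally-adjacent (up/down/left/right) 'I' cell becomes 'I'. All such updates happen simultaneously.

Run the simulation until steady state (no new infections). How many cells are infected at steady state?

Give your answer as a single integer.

Answer: 21

Derivation:
Step 0 (initial): 1 infected
Step 1: +4 new -> 5 infected
Step 2: +4 new -> 9 infected
Step 3: +5 new -> 14 infected
Step 4: +3 new -> 17 infected
Step 5: +3 new -> 20 infected
Step 6: +1 new -> 21 infected
Step 7: +0 new -> 21 infected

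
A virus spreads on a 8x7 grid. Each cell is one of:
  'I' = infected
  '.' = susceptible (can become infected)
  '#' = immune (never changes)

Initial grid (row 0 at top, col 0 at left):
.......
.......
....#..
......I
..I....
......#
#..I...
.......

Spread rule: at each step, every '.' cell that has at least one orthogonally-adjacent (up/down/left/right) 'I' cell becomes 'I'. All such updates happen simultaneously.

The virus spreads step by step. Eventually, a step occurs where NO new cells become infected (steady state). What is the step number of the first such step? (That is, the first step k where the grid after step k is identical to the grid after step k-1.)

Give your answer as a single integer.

Answer: 7

Derivation:
Step 0 (initial): 3 infected
Step 1: +11 new -> 14 infected
Step 2: +15 new -> 29 infected
Step 3: +11 new -> 40 infected
Step 4: +8 new -> 48 infected
Step 5: +4 new -> 52 infected
Step 6: +1 new -> 53 infected
Step 7: +0 new -> 53 infected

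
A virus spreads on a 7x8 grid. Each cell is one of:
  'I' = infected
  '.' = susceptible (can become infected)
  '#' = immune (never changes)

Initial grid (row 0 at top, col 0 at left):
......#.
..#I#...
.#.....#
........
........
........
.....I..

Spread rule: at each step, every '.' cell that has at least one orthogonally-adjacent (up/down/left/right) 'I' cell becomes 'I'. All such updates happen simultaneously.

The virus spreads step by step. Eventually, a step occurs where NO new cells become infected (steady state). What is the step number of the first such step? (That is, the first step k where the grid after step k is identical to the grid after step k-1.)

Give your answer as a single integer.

Step 0 (initial): 2 infected
Step 1: +5 new -> 7 infected
Step 2: +10 new -> 17 infected
Step 3: +12 new -> 29 infected
Step 4: +10 new -> 39 infected
Step 5: +7 new -> 46 infected
Step 6: +4 new -> 50 infected
Step 7: +1 new -> 51 infected
Step 8: +0 new -> 51 infected

Answer: 8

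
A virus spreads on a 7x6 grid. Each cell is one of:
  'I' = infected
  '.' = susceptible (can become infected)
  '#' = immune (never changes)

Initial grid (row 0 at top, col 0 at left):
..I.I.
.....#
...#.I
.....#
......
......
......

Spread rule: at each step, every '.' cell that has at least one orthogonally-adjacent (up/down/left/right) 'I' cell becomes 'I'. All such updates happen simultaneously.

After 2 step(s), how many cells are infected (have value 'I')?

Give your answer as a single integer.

Answer: 14

Derivation:
Step 0 (initial): 3 infected
Step 1: +6 new -> 9 infected
Step 2: +5 new -> 14 infected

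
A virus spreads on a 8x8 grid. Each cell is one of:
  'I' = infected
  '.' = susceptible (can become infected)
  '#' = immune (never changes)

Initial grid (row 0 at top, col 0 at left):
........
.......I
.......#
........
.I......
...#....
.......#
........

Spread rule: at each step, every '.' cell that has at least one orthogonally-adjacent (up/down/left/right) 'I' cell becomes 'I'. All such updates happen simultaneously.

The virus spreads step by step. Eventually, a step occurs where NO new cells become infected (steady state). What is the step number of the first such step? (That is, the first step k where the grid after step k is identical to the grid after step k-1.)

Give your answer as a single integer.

Answer: 9

Derivation:
Step 0 (initial): 2 infected
Step 1: +6 new -> 8 infected
Step 2: +10 new -> 18 infected
Step 3: +12 new -> 30 infected
Step 4: +16 new -> 46 infected
Step 5: +8 new -> 54 infected
Step 6: +4 new -> 58 infected
Step 7: +2 new -> 60 infected
Step 8: +1 new -> 61 infected
Step 9: +0 new -> 61 infected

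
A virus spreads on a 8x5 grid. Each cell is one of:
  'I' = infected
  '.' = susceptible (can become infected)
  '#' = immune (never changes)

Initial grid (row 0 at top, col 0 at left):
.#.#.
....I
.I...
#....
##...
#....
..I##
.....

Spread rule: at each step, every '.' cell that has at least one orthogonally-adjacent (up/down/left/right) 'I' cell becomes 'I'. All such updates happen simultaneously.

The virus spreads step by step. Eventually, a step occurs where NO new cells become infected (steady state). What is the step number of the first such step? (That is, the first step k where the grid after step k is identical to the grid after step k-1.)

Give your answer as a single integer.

Answer: 4

Derivation:
Step 0 (initial): 3 infected
Step 1: +10 new -> 13 infected
Step 2: +11 new -> 24 infected
Step 3: +8 new -> 32 infected
Step 4: +0 new -> 32 infected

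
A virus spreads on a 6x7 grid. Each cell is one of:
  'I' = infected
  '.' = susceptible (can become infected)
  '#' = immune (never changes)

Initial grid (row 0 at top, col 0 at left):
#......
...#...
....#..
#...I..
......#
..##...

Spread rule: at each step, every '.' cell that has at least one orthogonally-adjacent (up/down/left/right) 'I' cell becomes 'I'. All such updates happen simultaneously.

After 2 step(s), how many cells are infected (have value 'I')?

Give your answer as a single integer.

Step 0 (initial): 1 infected
Step 1: +3 new -> 4 infected
Step 2: +7 new -> 11 infected

Answer: 11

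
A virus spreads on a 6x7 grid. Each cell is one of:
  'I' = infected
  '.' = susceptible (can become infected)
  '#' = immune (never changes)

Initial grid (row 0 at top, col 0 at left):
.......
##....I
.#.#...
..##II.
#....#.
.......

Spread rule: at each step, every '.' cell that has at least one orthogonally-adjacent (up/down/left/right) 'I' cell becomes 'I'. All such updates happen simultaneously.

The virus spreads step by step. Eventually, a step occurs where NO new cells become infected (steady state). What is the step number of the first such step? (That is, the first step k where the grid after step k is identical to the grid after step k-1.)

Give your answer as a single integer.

Step 0 (initial): 3 infected
Step 1: +7 new -> 10 infected
Step 2: +5 new -> 15 infected
Step 3: +6 new -> 21 infected
Step 4: +4 new -> 25 infected
Step 5: +4 new -> 29 infected
Step 6: +3 new -> 32 infected
Step 7: +2 new -> 34 infected
Step 8: +0 new -> 34 infected

Answer: 8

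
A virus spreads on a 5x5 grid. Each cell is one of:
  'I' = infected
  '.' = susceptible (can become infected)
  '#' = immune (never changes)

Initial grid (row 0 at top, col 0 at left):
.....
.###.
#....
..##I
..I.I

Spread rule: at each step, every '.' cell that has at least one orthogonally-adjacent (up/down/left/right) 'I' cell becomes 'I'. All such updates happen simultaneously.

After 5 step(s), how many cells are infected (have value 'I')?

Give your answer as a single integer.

Answer: 16

Derivation:
Step 0 (initial): 3 infected
Step 1: +3 new -> 6 infected
Step 2: +4 new -> 10 infected
Step 3: +4 new -> 14 infected
Step 4: +1 new -> 15 infected
Step 5: +1 new -> 16 infected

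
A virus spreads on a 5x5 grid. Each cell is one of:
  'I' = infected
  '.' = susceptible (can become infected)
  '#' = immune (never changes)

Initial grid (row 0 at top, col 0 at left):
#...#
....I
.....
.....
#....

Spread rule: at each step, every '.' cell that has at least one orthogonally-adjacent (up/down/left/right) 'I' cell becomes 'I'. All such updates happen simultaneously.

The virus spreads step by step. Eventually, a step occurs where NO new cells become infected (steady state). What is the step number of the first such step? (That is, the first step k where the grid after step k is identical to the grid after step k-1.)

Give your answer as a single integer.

Step 0 (initial): 1 infected
Step 1: +2 new -> 3 infected
Step 2: +4 new -> 7 infected
Step 3: +5 new -> 12 infected
Step 4: +5 new -> 17 infected
Step 5: +3 new -> 20 infected
Step 6: +2 new -> 22 infected
Step 7: +0 new -> 22 infected

Answer: 7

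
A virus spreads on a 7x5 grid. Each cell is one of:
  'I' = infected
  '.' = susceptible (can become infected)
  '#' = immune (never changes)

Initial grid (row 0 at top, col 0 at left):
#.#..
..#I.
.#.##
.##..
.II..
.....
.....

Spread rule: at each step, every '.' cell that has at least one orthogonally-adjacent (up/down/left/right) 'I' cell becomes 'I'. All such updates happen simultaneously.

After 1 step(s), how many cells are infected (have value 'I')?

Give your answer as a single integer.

Step 0 (initial): 3 infected
Step 1: +6 new -> 9 infected

Answer: 9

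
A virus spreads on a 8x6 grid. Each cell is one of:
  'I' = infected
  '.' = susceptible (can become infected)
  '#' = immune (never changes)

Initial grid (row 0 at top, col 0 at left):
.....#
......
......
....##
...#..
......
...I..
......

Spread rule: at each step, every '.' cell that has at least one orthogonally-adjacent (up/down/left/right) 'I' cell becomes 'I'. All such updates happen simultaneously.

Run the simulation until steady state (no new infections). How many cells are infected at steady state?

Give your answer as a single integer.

Answer: 44

Derivation:
Step 0 (initial): 1 infected
Step 1: +4 new -> 5 infected
Step 2: +6 new -> 11 infected
Step 3: +7 new -> 18 infected
Step 4: +5 new -> 23 infected
Step 5: +4 new -> 27 infected
Step 6: +4 new -> 31 infected
Step 7: +5 new -> 36 infected
Step 8: +5 new -> 41 infected
Step 9: +3 new -> 44 infected
Step 10: +0 new -> 44 infected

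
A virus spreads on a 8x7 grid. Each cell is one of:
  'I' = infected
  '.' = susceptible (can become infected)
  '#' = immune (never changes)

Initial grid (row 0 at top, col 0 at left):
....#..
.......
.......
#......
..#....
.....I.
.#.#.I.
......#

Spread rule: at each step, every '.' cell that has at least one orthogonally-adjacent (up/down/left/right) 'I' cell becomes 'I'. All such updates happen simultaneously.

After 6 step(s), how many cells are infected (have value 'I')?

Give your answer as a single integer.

Step 0 (initial): 2 infected
Step 1: +6 new -> 8 infected
Step 2: +5 new -> 13 infected
Step 3: +6 new -> 19 infected
Step 4: +7 new -> 26 infected
Step 5: +8 new -> 34 infected
Step 6: +7 new -> 41 infected

Answer: 41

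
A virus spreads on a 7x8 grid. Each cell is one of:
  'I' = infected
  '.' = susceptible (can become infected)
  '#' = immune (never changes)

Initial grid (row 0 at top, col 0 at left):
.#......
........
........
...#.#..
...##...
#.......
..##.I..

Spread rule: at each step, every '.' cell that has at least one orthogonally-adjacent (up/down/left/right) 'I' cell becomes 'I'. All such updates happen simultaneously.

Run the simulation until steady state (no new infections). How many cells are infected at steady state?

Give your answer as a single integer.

Answer: 48

Derivation:
Step 0 (initial): 1 infected
Step 1: +3 new -> 4 infected
Step 2: +4 new -> 8 infected
Step 3: +3 new -> 11 infected
Step 4: +3 new -> 14 infected
Step 5: +4 new -> 18 infected
Step 6: +6 new -> 24 infected
Step 7: +8 new -> 32 infected
Step 8: +8 new -> 40 infected
Step 9: +5 new -> 45 infected
Step 10: +2 new -> 47 infected
Step 11: +1 new -> 48 infected
Step 12: +0 new -> 48 infected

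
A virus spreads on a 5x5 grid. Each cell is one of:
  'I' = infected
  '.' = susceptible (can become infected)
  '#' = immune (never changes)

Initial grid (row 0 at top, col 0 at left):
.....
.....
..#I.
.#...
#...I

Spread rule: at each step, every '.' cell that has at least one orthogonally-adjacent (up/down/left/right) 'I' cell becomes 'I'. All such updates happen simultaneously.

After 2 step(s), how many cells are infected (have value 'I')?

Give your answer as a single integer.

Answer: 12

Derivation:
Step 0 (initial): 2 infected
Step 1: +5 new -> 7 infected
Step 2: +5 new -> 12 infected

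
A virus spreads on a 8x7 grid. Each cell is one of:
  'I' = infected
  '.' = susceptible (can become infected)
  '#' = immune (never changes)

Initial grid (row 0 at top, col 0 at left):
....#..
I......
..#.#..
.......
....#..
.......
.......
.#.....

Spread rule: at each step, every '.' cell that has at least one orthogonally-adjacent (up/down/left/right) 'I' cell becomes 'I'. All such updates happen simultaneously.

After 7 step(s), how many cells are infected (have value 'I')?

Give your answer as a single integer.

Step 0 (initial): 1 infected
Step 1: +3 new -> 4 infected
Step 2: +4 new -> 8 infected
Step 3: +4 new -> 12 infected
Step 4: +6 new -> 18 infected
Step 5: +5 new -> 23 infected
Step 6: +8 new -> 31 infected
Step 7: +5 new -> 36 infected

Answer: 36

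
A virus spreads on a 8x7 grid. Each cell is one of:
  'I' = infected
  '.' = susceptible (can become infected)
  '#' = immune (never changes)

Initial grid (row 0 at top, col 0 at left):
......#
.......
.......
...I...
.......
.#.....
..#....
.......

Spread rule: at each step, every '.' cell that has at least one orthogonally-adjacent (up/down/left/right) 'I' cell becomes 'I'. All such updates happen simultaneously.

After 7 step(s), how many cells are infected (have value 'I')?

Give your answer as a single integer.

Step 0 (initial): 1 infected
Step 1: +4 new -> 5 infected
Step 2: +8 new -> 13 infected
Step 3: +12 new -> 25 infected
Step 4: +11 new -> 36 infected
Step 5: +9 new -> 45 infected
Step 6: +5 new -> 50 infected
Step 7: +3 new -> 53 infected

Answer: 53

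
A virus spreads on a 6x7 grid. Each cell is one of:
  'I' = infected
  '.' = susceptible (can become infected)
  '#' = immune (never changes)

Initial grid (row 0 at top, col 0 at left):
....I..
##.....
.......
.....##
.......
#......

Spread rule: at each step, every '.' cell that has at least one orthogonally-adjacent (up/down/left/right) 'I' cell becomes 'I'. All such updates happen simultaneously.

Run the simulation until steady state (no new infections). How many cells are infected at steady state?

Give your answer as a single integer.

Answer: 37

Derivation:
Step 0 (initial): 1 infected
Step 1: +3 new -> 4 infected
Step 2: +5 new -> 9 infected
Step 3: +6 new -> 15 infected
Step 4: +5 new -> 20 infected
Step 5: +5 new -> 25 infected
Step 6: +6 new -> 31 infected
Step 7: +4 new -> 35 infected
Step 8: +2 new -> 37 infected
Step 9: +0 new -> 37 infected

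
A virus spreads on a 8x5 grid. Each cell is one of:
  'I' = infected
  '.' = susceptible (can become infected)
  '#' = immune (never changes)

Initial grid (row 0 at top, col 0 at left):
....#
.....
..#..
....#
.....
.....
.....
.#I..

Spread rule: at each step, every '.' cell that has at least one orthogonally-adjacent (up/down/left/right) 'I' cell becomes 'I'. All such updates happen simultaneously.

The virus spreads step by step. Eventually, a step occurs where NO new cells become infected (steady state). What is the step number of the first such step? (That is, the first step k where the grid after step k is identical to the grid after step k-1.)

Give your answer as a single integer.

Step 0 (initial): 1 infected
Step 1: +2 new -> 3 infected
Step 2: +4 new -> 7 infected
Step 3: +5 new -> 12 infected
Step 4: +6 new -> 18 infected
Step 5: +4 new -> 22 infected
Step 6: +3 new -> 25 infected
Step 7: +4 new -> 29 infected
Step 8: +5 new -> 34 infected
Step 9: +2 new -> 36 infected
Step 10: +0 new -> 36 infected

Answer: 10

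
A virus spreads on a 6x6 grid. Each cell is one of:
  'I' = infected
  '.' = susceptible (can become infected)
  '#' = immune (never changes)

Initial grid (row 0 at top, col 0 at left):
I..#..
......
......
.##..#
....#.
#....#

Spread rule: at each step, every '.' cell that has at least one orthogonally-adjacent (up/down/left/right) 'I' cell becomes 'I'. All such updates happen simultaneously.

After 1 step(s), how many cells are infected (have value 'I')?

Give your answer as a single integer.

Step 0 (initial): 1 infected
Step 1: +2 new -> 3 infected

Answer: 3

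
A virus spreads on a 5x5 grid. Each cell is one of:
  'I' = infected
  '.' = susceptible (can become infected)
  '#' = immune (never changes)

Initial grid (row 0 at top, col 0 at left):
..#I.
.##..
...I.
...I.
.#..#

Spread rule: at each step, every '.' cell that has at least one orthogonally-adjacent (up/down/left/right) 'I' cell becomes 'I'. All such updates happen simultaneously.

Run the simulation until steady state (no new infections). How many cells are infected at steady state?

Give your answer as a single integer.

Step 0 (initial): 3 infected
Step 1: +7 new -> 10 infected
Step 2: +4 new -> 14 infected
Step 3: +2 new -> 16 infected
Step 4: +2 new -> 18 infected
Step 5: +1 new -> 19 infected
Step 6: +1 new -> 20 infected
Step 7: +0 new -> 20 infected

Answer: 20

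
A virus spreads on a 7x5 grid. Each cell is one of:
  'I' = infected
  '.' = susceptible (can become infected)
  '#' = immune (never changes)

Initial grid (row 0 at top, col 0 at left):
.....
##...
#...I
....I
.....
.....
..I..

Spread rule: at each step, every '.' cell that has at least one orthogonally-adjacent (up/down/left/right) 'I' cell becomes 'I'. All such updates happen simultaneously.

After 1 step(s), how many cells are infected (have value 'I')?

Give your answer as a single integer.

Answer: 10

Derivation:
Step 0 (initial): 3 infected
Step 1: +7 new -> 10 infected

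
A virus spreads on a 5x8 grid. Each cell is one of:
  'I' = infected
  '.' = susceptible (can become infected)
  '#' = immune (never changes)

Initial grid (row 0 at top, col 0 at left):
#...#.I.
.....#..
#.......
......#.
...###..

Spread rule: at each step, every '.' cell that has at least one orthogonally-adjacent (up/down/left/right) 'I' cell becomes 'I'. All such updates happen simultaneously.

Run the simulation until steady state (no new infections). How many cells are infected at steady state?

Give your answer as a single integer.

Step 0 (initial): 1 infected
Step 1: +3 new -> 4 infected
Step 2: +2 new -> 6 infected
Step 3: +2 new -> 8 infected
Step 4: +3 new -> 11 infected
Step 5: +4 new -> 15 infected
Step 6: +4 new -> 19 infected
Step 7: +4 new -> 23 infected
Step 8: +4 new -> 27 infected
Step 9: +4 new -> 31 infected
Step 10: +1 new -> 32 infected
Step 11: +0 new -> 32 infected

Answer: 32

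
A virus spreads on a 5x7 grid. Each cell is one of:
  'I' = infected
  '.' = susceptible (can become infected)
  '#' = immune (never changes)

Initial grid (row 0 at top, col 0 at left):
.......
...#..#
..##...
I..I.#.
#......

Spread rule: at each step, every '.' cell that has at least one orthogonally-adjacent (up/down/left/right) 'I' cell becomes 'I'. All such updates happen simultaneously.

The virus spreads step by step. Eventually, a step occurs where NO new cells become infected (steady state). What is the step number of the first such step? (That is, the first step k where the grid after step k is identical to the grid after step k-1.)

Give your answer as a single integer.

Answer: 7

Derivation:
Step 0 (initial): 2 infected
Step 1: +5 new -> 7 infected
Step 2: +6 new -> 13 infected
Step 3: +5 new -> 18 infected
Step 4: +6 new -> 24 infected
Step 5: +4 new -> 28 infected
Step 6: +1 new -> 29 infected
Step 7: +0 new -> 29 infected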